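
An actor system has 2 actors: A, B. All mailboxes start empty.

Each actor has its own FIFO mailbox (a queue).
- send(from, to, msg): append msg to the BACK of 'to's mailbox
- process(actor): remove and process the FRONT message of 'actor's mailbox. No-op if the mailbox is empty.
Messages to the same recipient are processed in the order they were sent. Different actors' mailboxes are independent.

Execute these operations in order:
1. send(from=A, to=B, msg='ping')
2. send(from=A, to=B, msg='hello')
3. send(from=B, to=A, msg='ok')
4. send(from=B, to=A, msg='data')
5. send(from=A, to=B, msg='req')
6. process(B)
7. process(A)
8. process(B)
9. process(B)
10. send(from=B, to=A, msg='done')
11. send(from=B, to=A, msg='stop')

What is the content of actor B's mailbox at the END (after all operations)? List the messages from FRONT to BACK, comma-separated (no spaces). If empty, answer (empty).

Answer: (empty)

Derivation:
After 1 (send(from=A, to=B, msg='ping')): A:[] B:[ping]
After 2 (send(from=A, to=B, msg='hello')): A:[] B:[ping,hello]
After 3 (send(from=B, to=A, msg='ok')): A:[ok] B:[ping,hello]
After 4 (send(from=B, to=A, msg='data')): A:[ok,data] B:[ping,hello]
After 5 (send(from=A, to=B, msg='req')): A:[ok,data] B:[ping,hello,req]
After 6 (process(B)): A:[ok,data] B:[hello,req]
After 7 (process(A)): A:[data] B:[hello,req]
After 8 (process(B)): A:[data] B:[req]
After 9 (process(B)): A:[data] B:[]
After 10 (send(from=B, to=A, msg='done')): A:[data,done] B:[]
After 11 (send(from=B, to=A, msg='stop')): A:[data,done,stop] B:[]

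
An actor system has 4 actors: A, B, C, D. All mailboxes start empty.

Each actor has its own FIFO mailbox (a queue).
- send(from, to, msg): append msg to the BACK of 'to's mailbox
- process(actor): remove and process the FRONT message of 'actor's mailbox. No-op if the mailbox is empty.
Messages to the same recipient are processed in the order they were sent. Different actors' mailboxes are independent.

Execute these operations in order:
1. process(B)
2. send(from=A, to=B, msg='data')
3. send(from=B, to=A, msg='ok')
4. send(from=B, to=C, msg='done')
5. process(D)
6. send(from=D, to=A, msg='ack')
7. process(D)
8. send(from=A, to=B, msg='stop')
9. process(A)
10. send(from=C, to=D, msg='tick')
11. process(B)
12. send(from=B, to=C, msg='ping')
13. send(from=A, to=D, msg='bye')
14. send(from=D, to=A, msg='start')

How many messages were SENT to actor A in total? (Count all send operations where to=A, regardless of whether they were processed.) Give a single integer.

Answer: 3

Derivation:
After 1 (process(B)): A:[] B:[] C:[] D:[]
After 2 (send(from=A, to=B, msg='data')): A:[] B:[data] C:[] D:[]
After 3 (send(from=B, to=A, msg='ok')): A:[ok] B:[data] C:[] D:[]
After 4 (send(from=B, to=C, msg='done')): A:[ok] B:[data] C:[done] D:[]
After 5 (process(D)): A:[ok] B:[data] C:[done] D:[]
After 6 (send(from=D, to=A, msg='ack')): A:[ok,ack] B:[data] C:[done] D:[]
After 7 (process(D)): A:[ok,ack] B:[data] C:[done] D:[]
After 8 (send(from=A, to=B, msg='stop')): A:[ok,ack] B:[data,stop] C:[done] D:[]
After 9 (process(A)): A:[ack] B:[data,stop] C:[done] D:[]
After 10 (send(from=C, to=D, msg='tick')): A:[ack] B:[data,stop] C:[done] D:[tick]
After 11 (process(B)): A:[ack] B:[stop] C:[done] D:[tick]
After 12 (send(from=B, to=C, msg='ping')): A:[ack] B:[stop] C:[done,ping] D:[tick]
After 13 (send(from=A, to=D, msg='bye')): A:[ack] B:[stop] C:[done,ping] D:[tick,bye]
After 14 (send(from=D, to=A, msg='start')): A:[ack,start] B:[stop] C:[done,ping] D:[tick,bye]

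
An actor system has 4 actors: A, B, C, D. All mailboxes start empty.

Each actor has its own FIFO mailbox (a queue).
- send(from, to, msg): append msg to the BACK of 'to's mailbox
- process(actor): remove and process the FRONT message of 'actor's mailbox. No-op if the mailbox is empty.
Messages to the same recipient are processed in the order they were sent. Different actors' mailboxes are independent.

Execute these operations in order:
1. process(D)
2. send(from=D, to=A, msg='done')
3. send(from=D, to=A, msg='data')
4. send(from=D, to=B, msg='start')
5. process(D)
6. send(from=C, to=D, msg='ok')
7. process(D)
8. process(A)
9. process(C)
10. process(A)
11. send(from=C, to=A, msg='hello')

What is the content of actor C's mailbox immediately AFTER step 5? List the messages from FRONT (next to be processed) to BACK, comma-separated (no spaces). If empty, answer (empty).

After 1 (process(D)): A:[] B:[] C:[] D:[]
After 2 (send(from=D, to=A, msg='done')): A:[done] B:[] C:[] D:[]
After 3 (send(from=D, to=A, msg='data')): A:[done,data] B:[] C:[] D:[]
After 4 (send(from=D, to=B, msg='start')): A:[done,data] B:[start] C:[] D:[]
After 5 (process(D)): A:[done,data] B:[start] C:[] D:[]

(empty)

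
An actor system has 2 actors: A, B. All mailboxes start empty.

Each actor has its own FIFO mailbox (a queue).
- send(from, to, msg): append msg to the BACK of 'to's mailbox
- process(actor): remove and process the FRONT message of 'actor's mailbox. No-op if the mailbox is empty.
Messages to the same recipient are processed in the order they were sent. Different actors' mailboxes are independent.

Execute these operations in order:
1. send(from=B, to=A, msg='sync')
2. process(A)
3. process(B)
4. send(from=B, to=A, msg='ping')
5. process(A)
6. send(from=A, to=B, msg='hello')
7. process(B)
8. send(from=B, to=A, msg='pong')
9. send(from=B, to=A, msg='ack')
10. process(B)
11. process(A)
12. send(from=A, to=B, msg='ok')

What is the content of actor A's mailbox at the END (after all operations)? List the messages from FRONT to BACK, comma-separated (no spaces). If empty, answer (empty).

After 1 (send(from=B, to=A, msg='sync')): A:[sync] B:[]
After 2 (process(A)): A:[] B:[]
After 3 (process(B)): A:[] B:[]
After 4 (send(from=B, to=A, msg='ping')): A:[ping] B:[]
After 5 (process(A)): A:[] B:[]
After 6 (send(from=A, to=B, msg='hello')): A:[] B:[hello]
After 7 (process(B)): A:[] B:[]
After 8 (send(from=B, to=A, msg='pong')): A:[pong] B:[]
After 9 (send(from=B, to=A, msg='ack')): A:[pong,ack] B:[]
After 10 (process(B)): A:[pong,ack] B:[]
After 11 (process(A)): A:[ack] B:[]
After 12 (send(from=A, to=B, msg='ok')): A:[ack] B:[ok]

Answer: ack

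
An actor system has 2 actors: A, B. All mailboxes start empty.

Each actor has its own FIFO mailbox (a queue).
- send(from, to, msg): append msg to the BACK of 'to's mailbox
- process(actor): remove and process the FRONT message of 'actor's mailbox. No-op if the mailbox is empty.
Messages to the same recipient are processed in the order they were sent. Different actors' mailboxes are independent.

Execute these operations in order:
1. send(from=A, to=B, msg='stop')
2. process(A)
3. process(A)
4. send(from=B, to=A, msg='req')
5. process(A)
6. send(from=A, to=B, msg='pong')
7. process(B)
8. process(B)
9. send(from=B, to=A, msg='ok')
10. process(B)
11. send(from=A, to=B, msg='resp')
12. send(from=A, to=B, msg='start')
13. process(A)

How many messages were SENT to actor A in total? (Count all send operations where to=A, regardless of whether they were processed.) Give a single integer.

Answer: 2

Derivation:
After 1 (send(from=A, to=B, msg='stop')): A:[] B:[stop]
After 2 (process(A)): A:[] B:[stop]
After 3 (process(A)): A:[] B:[stop]
After 4 (send(from=B, to=A, msg='req')): A:[req] B:[stop]
After 5 (process(A)): A:[] B:[stop]
After 6 (send(from=A, to=B, msg='pong')): A:[] B:[stop,pong]
After 7 (process(B)): A:[] B:[pong]
After 8 (process(B)): A:[] B:[]
After 9 (send(from=B, to=A, msg='ok')): A:[ok] B:[]
After 10 (process(B)): A:[ok] B:[]
After 11 (send(from=A, to=B, msg='resp')): A:[ok] B:[resp]
After 12 (send(from=A, to=B, msg='start')): A:[ok] B:[resp,start]
After 13 (process(A)): A:[] B:[resp,start]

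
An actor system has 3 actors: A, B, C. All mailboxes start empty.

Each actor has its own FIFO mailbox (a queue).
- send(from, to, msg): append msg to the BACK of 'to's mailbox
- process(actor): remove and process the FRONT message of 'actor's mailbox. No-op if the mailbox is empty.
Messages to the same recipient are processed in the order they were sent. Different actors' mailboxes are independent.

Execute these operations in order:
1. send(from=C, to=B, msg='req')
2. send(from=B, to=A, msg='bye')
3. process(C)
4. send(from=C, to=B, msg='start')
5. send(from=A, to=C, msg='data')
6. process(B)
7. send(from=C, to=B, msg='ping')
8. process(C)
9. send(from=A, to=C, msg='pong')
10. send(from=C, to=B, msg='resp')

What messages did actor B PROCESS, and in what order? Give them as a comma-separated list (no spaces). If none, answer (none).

Answer: req

Derivation:
After 1 (send(from=C, to=B, msg='req')): A:[] B:[req] C:[]
After 2 (send(from=B, to=A, msg='bye')): A:[bye] B:[req] C:[]
After 3 (process(C)): A:[bye] B:[req] C:[]
After 4 (send(from=C, to=B, msg='start')): A:[bye] B:[req,start] C:[]
After 5 (send(from=A, to=C, msg='data')): A:[bye] B:[req,start] C:[data]
After 6 (process(B)): A:[bye] B:[start] C:[data]
After 7 (send(from=C, to=B, msg='ping')): A:[bye] B:[start,ping] C:[data]
After 8 (process(C)): A:[bye] B:[start,ping] C:[]
After 9 (send(from=A, to=C, msg='pong')): A:[bye] B:[start,ping] C:[pong]
After 10 (send(from=C, to=B, msg='resp')): A:[bye] B:[start,ping,resp] C:[pong]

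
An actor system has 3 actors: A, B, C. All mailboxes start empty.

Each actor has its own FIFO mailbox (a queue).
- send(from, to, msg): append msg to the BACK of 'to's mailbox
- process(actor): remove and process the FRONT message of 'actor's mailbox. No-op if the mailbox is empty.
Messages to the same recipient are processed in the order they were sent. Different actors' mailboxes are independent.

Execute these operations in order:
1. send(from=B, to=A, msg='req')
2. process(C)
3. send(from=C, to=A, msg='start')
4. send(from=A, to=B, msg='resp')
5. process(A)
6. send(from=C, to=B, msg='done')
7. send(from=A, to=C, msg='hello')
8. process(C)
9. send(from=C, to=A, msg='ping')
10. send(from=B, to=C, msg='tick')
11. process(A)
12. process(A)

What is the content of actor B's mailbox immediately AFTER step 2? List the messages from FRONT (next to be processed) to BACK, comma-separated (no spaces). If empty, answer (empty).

After 1 (send(from=B, to=A, msg='req')): A:[req] B:[] C:[]
After 2 (process(C)): A:[req] B:[] C:[]

(empty)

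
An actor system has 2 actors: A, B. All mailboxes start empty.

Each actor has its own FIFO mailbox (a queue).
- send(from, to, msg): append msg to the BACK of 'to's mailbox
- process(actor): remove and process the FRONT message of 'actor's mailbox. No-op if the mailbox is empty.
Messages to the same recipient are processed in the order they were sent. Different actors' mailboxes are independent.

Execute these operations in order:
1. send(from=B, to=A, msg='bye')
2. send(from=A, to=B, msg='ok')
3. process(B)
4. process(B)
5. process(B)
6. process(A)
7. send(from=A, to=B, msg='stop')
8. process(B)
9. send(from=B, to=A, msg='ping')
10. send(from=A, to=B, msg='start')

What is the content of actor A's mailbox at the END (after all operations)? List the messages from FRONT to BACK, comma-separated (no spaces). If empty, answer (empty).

Answer: ping

Derivation:
After 1 (send(from=B, to=A, msg='bye')): A:[bye] B:[]
After 2 (send(from=A, to=B, msg='ok')): A:[bye] B:[ok]
After 3 (process(B)): A:[bye] B:[]
After 4 (process(B)): A:[bye] B:[]
After 5 (process(B)): A:[bye] B:[]
After 6 (process(A)): A:[] B:[]
After 7 (send(from=A, to=B, msg='stop')): A:[] B:[stop]
After 8 (process(B)): A:[] B:[]
After 9 (send(from=B, to=A, msg='ping')): A:[ping] B:[]
After 10 (send(from=A, to=B, msg='start')): A:[ping] B:[start]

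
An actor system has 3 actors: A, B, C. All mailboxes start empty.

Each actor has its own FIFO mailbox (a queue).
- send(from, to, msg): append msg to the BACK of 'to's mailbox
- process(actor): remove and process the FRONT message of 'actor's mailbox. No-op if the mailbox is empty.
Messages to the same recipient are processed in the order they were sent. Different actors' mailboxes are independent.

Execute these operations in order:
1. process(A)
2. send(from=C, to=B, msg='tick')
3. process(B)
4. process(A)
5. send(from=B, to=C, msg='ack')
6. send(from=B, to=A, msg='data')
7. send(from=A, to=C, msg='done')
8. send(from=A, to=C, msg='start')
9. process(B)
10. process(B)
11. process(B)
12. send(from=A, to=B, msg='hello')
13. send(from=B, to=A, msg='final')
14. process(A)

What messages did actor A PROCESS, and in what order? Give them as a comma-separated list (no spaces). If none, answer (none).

Answer: data

Derivation:
After 1 (process(A)): A:[] B:[] C:[]
After 2 (send(from=C, to=B, msg='tick')): A:[] B:[tick] C:[]
After 3 (process(B)): A:[] B:[] C:[]
After 4 (process(A)): A:[] B:[] C:[]
After 5 (send(from=B, to=C, msg='ack')): A:[] B:[] C:[ack]
After 6 (send(from=B, to=A, msg='data')): A:[data] B:[] C:[ack]
After 7 (send(from=A, to=C, msg='done')): A:[data] B:[] C:[ack,done]
After 8 (send(from=A, to=C, msg='start')): A:[data] B:[] C:[ack,done,start]
After 9 (process(B)): A:[data] B:[] C:[ack,done,start]
After 10 (process(B)): A:[data] B:[] C:[ack,done,start]
After 11 (process(B)): A:[data] B:[] C:[ack,done,start]
After 12 (send(from=A, to=B, msg='hello')): A:[data] B:[hello] C:[ack,done,start]
After 13 (send(from=B, to=A, msg='final')): A:[data,final] B:[hello] C:[ack,done,start]
After 14 (process(A)): A:[final] B:[hello] C:[ack,done,start]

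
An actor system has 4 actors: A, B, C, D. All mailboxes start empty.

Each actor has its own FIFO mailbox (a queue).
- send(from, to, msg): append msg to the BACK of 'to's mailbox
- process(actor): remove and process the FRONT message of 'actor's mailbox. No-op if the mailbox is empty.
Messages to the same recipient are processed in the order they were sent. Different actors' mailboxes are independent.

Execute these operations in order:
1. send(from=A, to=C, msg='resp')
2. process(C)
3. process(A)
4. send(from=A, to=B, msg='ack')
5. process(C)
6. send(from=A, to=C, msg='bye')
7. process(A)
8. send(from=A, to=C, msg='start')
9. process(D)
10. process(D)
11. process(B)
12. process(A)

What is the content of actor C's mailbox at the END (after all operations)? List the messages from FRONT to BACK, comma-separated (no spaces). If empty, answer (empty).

Answer: bye,start

Derivation:
After 1 (send(from=A, to=C, msg='resp')): A:[] B:[] C:[resp] D:[]
After 2 (process(C)): A:[] B:[] C:[] D:[]
After 3 (process(A)): A:[] B:[] C:[] D:[]
After 4 (send(from=A, to=B, msg='ack')): A:[] B:[ack] C:[] D:[]
After 5 (process(C)): A:[] B:[ack] C:[] D:[]
After 6 (send(from=A, to=C, msg='bye')): A:[] B:[ack] C:[bye] D:[]
After 7 (process(A)): A:[] B:[ack] C:[bye] D:[]
After 8 (send(from=A, to=C, msg='start')): A:[] B:[ack] C:[bye,start] D:[]
After 9 (process(D)): A:[] B:[ack] C:[bye,start] D:[]
After 10 (process(D)): A:[] B:[ack] C:[bye,start] D:[]
After 11 (process(B)): A:[] B:[] C:[bye,start] D:[]
After 12 (process(A)): A:[] B:[] C:[bye,start] D:[]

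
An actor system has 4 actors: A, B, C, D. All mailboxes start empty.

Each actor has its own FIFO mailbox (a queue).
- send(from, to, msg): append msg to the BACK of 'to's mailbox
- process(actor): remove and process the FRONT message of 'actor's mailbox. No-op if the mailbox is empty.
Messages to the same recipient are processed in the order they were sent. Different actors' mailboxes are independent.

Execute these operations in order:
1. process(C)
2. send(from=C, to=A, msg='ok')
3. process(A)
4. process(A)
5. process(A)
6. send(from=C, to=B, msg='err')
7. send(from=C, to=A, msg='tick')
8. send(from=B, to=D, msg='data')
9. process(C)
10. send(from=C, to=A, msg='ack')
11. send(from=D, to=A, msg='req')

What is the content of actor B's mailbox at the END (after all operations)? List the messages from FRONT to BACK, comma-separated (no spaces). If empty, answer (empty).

Answer: err

Derivation:
After 1 (process(C)): A:[] B:[] C:[] D:[]
After 2 (send(from=C, to=A, msg='ok')): A:[ok] B:[] C:[] D:[]
After 3 (process(A)): A:[] B:[] C:[] D:[]
After 4 (process(A)): A:[] B:[] C:[] D:[]
After 5 (process(A)): A:[] B:[] C:[] D:[]
After 6 (send(from=C, to=B, msg='err')): A:[] B:[err] C:[] D:[]
After 7 (send(from=C, to=A, msg='tick')): A:[tick] B:[err] C:[] D:[]
After 8 (send(from=B, to=D, msg='data')): A:[tick] B:[err] C:[] D:[data]
After 9 (process(C)): A:[tick] B:[err] C:[] D:[data]
After 10 (send(from=C, to=A, msg='ack')): A:[tick,ack] B:[err] C:[] D:[data]
After 11 (send(from=D, to=A, msg='req')): A:[tick,ack,req] B:[err] C:[] D:[data]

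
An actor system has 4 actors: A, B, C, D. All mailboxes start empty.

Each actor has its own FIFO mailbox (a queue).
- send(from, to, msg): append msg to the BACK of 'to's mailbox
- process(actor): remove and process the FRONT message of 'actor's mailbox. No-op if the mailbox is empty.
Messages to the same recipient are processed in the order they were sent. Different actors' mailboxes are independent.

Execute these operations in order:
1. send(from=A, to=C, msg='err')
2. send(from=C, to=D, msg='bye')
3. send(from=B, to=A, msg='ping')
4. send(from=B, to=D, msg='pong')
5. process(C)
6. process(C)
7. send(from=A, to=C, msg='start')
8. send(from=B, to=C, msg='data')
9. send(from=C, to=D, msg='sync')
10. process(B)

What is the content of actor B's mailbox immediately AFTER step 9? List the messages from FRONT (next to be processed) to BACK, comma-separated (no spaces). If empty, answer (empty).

After 1 (send(from=A, to=C, msg='err')): A:[] B:[] C:[err] D:[]
After 2 (send(from=C, to=D, msg='bye')): A:[] B:[] C:[err] D:[bye]
After 3 (send(from=B, to=A, msg='ping')): A:[ping] B:[] C:[err] D:[bye]
After 4 (send(from=B, to=D, msg='pong')): A:[ping] B:[] C:[err] D:[bye,pong]
After 5 (process(C)): A:[ping] B:[] C:[] D:[bye,pong]
After 6 (process(C)): A:[ping] B:[] C:[] D:[bye,pong]
After 7 (send(from=A, to=C, msg='start')): A:[ping] B:[] C:[start] D:[bye,pong]
After 8 (send(from=B, to=C, msg='data')): A:[ping] B:[] C:[start,data] D:[bye,pong]
After 9 (send(from=C, to=D, msg='sync')): A:[ping] B:[] C:[start,data] D:[bye,pong,sync]

(empty)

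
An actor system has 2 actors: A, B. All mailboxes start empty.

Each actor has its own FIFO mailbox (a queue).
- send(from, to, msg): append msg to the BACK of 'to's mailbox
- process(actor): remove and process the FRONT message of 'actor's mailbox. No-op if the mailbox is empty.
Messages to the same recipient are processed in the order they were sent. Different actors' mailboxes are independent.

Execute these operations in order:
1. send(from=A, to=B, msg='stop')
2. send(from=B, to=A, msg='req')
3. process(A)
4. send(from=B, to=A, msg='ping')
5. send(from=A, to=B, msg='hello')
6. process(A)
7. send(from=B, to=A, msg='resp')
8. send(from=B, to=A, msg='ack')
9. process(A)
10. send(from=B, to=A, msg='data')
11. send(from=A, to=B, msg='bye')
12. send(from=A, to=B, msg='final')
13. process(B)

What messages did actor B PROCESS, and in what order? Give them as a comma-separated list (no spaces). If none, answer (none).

Answer: stop

Derivation:
After 1 (send(from=A, to=B, msg='stop')): A:[] B:[stop]
After 2 (send(from=B, to=A, msg='req')): A:[req] B:[stop]
After 3 (process(A)): A:[] B:[stop]
After 4 (send(from=B, to=A, msg='ping')): A:[ping] B:[stop]
After 5 (send(from=A, to=B, msg='hello')): A:[ping] B:[stop,hello]
After 6 (process(A)): A:[] B:[stop,hello]
After 7 (send(from=B, to=A, msg='resp')): A:[resp] B:[stop,hello]
After 8 (send(from=B, to=A, msg='ack')): A:[resp,ack] B:[stop,hello]
After 9 (process(A)): A:[ack] B:[stop,hello]
After 10 (send(from=B, to=A, msg='data')): A:[ack,data] B:[stop,hello]
After 11 (send(from=A, to=B, msg='bye')): A:[ack,data] B:[stop,hello,bye]
After 12 (send(from=A, to=B, msg='final')): A:[ack,data] B:[stop,hello,bye,final]
After 13 (process(B)): A:[ack,data] B:[hello,bye,final]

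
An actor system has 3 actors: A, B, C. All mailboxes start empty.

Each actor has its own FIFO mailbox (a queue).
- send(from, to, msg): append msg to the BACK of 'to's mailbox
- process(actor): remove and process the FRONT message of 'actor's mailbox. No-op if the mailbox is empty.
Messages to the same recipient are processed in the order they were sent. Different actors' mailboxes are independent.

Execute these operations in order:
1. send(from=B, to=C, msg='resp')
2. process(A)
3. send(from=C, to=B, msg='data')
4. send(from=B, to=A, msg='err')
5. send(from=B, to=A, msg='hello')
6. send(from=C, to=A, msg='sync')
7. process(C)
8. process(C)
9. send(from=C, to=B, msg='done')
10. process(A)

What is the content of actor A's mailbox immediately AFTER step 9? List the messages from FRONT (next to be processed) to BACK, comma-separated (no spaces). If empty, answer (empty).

After 1 (send(from=B, to=C, msg='resp')): A:[] B:[] C:[resp]
After 2 (process(A)): A:[] B:[] C:[resp]
After 3 (send(from=C, to=B, msg='data')): A:[] B:[data] C:[resp]
After 4 (send(from=B, to=A, msg='err')): A:[err] B:[data] C:[resp]
After 5 (send(from=B, to=A, msg='hello')): A:[err,hello] B:[data] C:[resp]
After 6 (send(from=C, to=A, msg='sync')): A:[err,hello,sync] B:[data] C:[resp]
After 7 (process(C)): A:[err,hello,sync] B:[data] C:[]
After 8 (process(C)): A:[err,hello,sync] B:[data] C:[]
After 9 (send(from=C, to=B, msg='done')): A:[err,hello,sync] B:[data,done] C:[]

err,hello,sync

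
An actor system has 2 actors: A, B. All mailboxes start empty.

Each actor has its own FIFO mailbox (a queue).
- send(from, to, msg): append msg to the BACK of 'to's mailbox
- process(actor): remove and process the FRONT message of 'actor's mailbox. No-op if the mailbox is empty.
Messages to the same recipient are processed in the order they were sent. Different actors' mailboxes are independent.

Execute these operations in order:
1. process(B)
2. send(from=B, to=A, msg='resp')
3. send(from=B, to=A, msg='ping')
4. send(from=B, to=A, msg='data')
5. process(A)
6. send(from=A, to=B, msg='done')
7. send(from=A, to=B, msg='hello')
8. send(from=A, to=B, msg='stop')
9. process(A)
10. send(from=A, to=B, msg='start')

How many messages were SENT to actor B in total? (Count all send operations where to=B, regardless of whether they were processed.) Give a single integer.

Answer: 4

Derivation:
After 1 (process(B)): A:[] B:[]
After 2 (send(from=B, to=A, msg='resp')): A:[resp] B:[]
After 3 (send(from=B, to=A, msg='ping')): A:[resp,ping] B:[]
After 4 (send(from=B, to=A, msg='data')): A:[resp,ping,data] B:[]
After 5 (process(A)): A:[ping,data] B:[]
After 6 (send(from=A, to=B, msg='done')): A:[ping,data] B:[done]
After 7 (send(from=A, to=B, msg='hello')): A:[ping,data] B:[done,hello]
After 8 (send(from=A, to=B, msg='stop')): A:[ping,data] B:[done,hello,stop]
After 9 (process(A)): A:[data] B:[done,hello,stop]
After 10 (send(from=A, to=B, msg='start')): A:[data] B:[done,hello,stop,start]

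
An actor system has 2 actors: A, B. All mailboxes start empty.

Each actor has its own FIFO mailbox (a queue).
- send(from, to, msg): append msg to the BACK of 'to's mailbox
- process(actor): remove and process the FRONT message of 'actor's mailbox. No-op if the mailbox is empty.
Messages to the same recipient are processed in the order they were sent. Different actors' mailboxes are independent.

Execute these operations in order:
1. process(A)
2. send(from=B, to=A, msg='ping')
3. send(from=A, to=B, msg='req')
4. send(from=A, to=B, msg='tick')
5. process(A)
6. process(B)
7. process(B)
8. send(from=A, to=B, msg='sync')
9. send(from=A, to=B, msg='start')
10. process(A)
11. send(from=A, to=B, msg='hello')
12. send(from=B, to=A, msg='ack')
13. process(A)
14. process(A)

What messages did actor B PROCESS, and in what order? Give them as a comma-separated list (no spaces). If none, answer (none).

After 1 (process(A)): A:[] B:[]
After 2 (send(from=B, to=A, msg='ping')): A:[ping] B:[]
After 3 (send(from=A, to=B, msg='req')): A:[ping] B:[req]
After 4 (send(from=A, to=B, msg='tick')): A:[ping] B:[req,tick]
After 5 (process(A)): A:[] B:[req,tick]
After 6 (process(B)): A:[] B:[tick]
After 7 (process(B)): A:[] B:[]
After 8 (send(from=A, to=B, msg='sync')): A:[] B:[sync]
After 9 (send(from=A, to=B, msg='start')): A:[] B:[sync,start]
After 10 (process(A)): A:[] B:[sync,start]
After 11 (send(from=A, to=B, msg='hello')): A:[] B:[sync,start,hello]
After 12 (send(from=B, to=A, msg='ack')): A:[ack] B:[sync,start,hello]
After 13 (process(A)): A:[] B:[sync,start,hello]
After 14 (process(A)): A:[] B:[sync,start,hello]

Answer: req,tick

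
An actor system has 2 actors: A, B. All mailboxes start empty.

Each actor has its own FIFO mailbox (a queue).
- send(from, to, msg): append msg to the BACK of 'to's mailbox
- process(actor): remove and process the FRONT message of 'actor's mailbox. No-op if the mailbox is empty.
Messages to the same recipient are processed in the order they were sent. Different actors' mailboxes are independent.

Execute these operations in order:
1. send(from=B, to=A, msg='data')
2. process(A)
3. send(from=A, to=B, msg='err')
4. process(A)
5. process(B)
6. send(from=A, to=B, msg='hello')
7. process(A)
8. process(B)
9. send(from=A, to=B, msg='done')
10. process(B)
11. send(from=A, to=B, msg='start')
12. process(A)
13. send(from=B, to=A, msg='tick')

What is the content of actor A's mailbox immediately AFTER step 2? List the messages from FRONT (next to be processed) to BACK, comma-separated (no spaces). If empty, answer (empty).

After 1 (send(from=B, to=A, msg='data')): A:[data] B:[]
After 2 (process(A)): A:[] B:[]

(empty)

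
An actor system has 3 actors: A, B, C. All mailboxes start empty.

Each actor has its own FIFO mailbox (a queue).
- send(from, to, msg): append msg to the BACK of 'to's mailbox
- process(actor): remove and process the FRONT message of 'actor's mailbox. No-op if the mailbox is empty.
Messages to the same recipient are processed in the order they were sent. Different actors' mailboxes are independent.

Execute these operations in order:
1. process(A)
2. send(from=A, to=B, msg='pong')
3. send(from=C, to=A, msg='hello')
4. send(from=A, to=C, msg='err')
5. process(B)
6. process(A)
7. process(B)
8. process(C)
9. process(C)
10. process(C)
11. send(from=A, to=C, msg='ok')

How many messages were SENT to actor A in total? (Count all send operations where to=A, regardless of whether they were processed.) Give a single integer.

Answer: 1

Derivation:
After 1 (process(A)): A:[] B:[] C:[]
After 2 (send(from=A, to=B, msg='pong')): A:[] B:[pong] C:[]
After 3 (send(from=C, to=A, msg='hello')): A:[hello] B:[pong] C:[]
After 4 (send(from=A, to=C, msg='err')): A:[hello] B:[pong] C:[err]
After 5 (process(B)): A:[hello] B:[] C:[err]
After 6 (process(A)): A:[] B:[] C:[err]
After 7 (process(B)): A:[] B:[] C:[err]
After 8 (process(C)): A:[] B:[] C:[]
After 9 (process(C)): A:[] B:[] C:[]
After 10 (process(C)): A:[] B:[] C:[]
After 11 (send(from=A, to=C, msg='ok')): A:[] B:[] C:[ok]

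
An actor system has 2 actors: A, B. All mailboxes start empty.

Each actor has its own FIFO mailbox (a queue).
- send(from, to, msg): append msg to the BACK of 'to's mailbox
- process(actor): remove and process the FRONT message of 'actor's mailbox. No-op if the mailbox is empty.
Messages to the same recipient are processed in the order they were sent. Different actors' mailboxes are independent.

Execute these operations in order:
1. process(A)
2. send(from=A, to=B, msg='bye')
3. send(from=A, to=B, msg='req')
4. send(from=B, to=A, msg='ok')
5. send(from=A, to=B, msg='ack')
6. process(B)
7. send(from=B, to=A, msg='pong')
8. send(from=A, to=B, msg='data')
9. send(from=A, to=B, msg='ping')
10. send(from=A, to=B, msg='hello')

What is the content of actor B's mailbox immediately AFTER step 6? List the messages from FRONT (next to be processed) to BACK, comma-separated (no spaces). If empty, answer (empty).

After 1 (process(A)): A:[] B:[]
After 2 (send(from=A, to=B, msg='bye')): A:[] B:[bye]
After 3 (send(from=A, to=B, msg='req')): A:[] B:[bye,req]
After 4 (send(from=B, to=A, msg='ok')): A:[ok] B:[bye,req]
After 5 (send(from=A, to=B, msg='ack')): A:[ok] B:[bye,req,ack]
After 6 (process(B)): A:[ok] B:[req,ack]

req,ack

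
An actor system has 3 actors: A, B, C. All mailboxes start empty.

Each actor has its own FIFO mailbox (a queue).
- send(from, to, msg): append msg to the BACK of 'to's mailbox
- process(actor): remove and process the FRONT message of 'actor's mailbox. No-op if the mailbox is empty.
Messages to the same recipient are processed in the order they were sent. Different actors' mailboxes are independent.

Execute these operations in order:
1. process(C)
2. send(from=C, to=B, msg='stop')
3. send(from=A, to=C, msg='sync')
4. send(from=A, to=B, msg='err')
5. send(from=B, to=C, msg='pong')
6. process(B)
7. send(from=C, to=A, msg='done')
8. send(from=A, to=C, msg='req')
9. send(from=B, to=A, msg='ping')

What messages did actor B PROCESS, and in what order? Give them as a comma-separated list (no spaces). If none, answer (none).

After 1 (process(C)): A:[] B:[] C:[]
After 2 (send(from=C, to=B, msg='stop')): A:[] B:[stop] C:[]
After 3 (send(from=A, to=C, msg='sync')): A:[] B:[stop] C:[sync]
After 4 (send(from=A, to=B, msg='err')): A:[] B:[stop,err] C:[sync]
After 5 (send(from=B, to=C, msg='pong')): A:[] B:[stop,err] C:[sync,pong]
After 6 (process(B)): A:[] B:[err] C:[sync,pong]
After 7 (send(from=C, to=A, msg='done')): A:[done] B:[err] C:[sync,pong]
After 8 (send(from=A, to=C, msg='req')): A:[done] B:[err] C:[sync,pong,req]
After 9 (send(from=B, to=A, msg='ping')): A:[done,ping] B:[err] C:[sync,pong,req]

Answer: stop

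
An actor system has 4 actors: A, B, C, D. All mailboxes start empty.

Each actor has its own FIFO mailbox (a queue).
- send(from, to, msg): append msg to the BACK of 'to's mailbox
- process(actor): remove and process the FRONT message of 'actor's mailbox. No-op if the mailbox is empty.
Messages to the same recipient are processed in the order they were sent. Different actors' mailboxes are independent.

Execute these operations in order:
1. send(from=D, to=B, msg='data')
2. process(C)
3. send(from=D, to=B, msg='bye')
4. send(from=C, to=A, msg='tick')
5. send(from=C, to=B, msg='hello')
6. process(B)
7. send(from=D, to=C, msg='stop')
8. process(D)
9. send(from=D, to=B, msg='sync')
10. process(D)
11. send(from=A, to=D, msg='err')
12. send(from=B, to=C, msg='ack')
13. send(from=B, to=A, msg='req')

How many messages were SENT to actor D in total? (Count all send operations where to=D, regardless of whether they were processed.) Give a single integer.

After 1 (send(from=D, to=B, msg='data')): A:[] B:[data] C:[] D:[]
After 2 (process(C)): A:[] B:[data] C:[] D:[]
After 3 (send(from=D, to=B, msg='bye')): A:[] B:[data,bye] C:[] D:[]
After 4 (send(from=C, to=A, msg='tick')): A:[tick] B:[data,bye] C:[] D:[]
After 5 (send(from=C, to=B, msg='hello')): A:[tick] B:[data,bye,hello] C:[] D:[]
After 6 (process(B)): A:[tick] B:[bye,hello] C:[] D:[]
After 7 (send(from=D, to=C, msg='stop')): A:[tick] B:[bye,hello] C:[stop] D:[]
After 8 (process(D)): A:[tick] B:[bye,hello] C:[stop] D:[]
After 9 (send(from=D, to=B, msg='sync')): A:[tick] B:[bye,hello,sync] C:[stop] D:[]
After 10 (process(D)): A:[tick] B:[bye,hello,sync] C:[stop] D:[]
After 11 (send(from=A, to=D, msg='err')): A:[tick] B:[bye,hello,sync] C:[stop] D:[err]
After 12 (send(from=B, to=C, msg='ack')): A:[tick] B:[bye,hello,sync] C:[stop,ack] D:[err]
After 13 (send(from=B, to=A, msg='req')): A:[tick,req] B:[bye,hello,sync] C:[stop,ack] D:[err]

Answer: 1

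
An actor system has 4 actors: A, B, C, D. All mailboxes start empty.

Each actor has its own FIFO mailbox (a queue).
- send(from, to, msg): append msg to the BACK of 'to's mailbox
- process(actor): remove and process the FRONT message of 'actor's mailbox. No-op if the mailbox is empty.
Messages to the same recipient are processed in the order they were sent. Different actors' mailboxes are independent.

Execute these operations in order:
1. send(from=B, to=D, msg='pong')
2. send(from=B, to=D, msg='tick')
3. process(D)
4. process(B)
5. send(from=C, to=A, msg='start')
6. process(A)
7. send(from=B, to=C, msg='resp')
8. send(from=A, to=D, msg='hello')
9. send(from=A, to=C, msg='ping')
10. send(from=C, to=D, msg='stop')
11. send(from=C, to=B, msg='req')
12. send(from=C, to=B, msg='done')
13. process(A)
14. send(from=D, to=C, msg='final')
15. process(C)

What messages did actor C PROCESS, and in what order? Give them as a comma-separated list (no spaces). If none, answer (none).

Answer: resp

Derivation:
After 1 (send(from=B, to=D, msg='pong')): A:[] B:[] C:[] D:[pong]
After 2 (send(from=B, to=D, msg='tick')): A:[] B:[] C:[] D:[pong,tick]
After 3 (process(D)): A:[] B:[] C:[] D:[tick]
After 4 (process(B)): A:[] B:[] C:[] D:[tick]
After 5 (send(from=C, to=A, msg='start')): A:[start] B:[] C:[] D:[tick]
After 6 (process(A)): A:[] B:[] C:[] D:[tick]
After 7 (send(from=B, to=C, msg='resp')): A:[] B:[] C:[resp] D:[tick]
After 8 (send(from=A, to=D, msg='hello')): A:[] B:[] C:[resp] D:[tick,hello]
After 9 (send(from=A, to=C, msg='ping')): A:[] B:[] C:[resp,ping] D:[tick,hello]
After 10 (send(from=C, to=D, msg='stop')): A:[] B:[] C:[resp,ping] D:[tick,hello,stop]
After 11 (send(from=C, to=B, msg='req')): A:[] B:[req] C:[resp,ping] D:[tick,hello,stop]
After 12 (send(from=C, to=B, msg='done')): A:[] B:[req,done] C:[resp,ping] D:[tick,hello,stop]
After 13 (process(A)): A:[] B:[req,done] C:[resp,ping] D:[tick,hello,stop]
After 14 (send(from=D, to=C, msg='final')): A:[] B:[req,done] C:[resp,ping,final] D:[tick,hello,stop]
After 15 (process(C)): A:[] B:[req,done] C:[ping,final] D:[tick,hello,stop]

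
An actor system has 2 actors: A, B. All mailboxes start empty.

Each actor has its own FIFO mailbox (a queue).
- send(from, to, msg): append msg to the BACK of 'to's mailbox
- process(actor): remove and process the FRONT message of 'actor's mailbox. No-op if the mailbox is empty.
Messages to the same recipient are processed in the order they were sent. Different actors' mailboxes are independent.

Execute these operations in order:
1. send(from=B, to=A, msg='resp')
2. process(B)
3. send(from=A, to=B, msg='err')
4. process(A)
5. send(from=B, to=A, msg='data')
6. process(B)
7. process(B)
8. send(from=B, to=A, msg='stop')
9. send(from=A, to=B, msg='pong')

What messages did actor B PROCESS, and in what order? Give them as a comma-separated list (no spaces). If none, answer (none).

Answer: err

Derivation:
After 1 (send(from=B, to=A, msg='resp')): A:[resp] B:[]
After 2 (process(B)): A:[resp] B:[]
After 3 (send(from=A, to=B, msg='err')): A:[resp] B:[err]
After 4 (process(A)): A:[] B:[err]
After 5 (send(from=B, to=A, msg='data')): A:[data] B:[err]
After 6 (process(B)): A:[data] B:[]
After 7 (process(B)): A:[data] B:[]
After 8 (send(from=B, to=A, msg='stop')): A:[data,stop] B:[]
After 9 (send(from=A, to=B, msg='pong')): A:[data,stop] B:[pong]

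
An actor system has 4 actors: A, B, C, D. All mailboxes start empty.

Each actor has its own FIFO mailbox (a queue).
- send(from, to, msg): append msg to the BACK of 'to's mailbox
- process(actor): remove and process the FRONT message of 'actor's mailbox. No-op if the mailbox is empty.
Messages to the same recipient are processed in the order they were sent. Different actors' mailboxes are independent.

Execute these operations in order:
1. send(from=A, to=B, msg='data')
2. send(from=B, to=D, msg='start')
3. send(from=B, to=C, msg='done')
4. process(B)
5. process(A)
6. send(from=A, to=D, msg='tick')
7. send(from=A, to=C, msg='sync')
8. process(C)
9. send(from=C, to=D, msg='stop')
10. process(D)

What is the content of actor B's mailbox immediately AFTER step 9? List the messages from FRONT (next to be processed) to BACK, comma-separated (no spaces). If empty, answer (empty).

After 1 (send(from=A, to=B, msg='data')): A:[] B:[data] C:[] D:[]
After 2 (send(from=B, to=D, msg='start')): A:[] B:[data] C:[] D:[start]
After 3 (send(from=B, to=C, msg='done')): A:[] B:[data] C:[done] D:[start]
After 4 (process(B)): A:[] B:[] C:[done] D:[start]
After 5 (process(A)): A:[] B:[] C:[done] D:[start]
After 6 (send(from=A, to=D, msg='tick')): A:[] B:[] C:[done] D:[start,tick]
After 7 (send(from=A, to=C, msg='sync')): A:[] B:[] C:[done,sync] D:[start,tick]
After 8 (process(C)): A:[] B:[] C:[sync] D:[start,tick]
After 9 (send(from=C, to=D, msg='stop')): A:[] B:[] C:[sync] D:[start,tick,stop]

(empty)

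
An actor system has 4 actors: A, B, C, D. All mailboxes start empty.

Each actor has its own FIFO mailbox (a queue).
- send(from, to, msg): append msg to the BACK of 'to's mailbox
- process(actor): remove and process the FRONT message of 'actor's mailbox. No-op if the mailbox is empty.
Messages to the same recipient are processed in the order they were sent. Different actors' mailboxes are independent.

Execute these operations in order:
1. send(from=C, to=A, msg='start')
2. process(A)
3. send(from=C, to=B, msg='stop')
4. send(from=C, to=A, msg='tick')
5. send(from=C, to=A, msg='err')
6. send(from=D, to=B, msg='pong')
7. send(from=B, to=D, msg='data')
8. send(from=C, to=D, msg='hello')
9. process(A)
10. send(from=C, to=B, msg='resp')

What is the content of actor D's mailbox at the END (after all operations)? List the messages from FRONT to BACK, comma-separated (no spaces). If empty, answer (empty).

After 1 (send(from=C, to=A, msg='start')): A:[start] B:[] C:[] D:[]
After 2 (process(A)): A:[] B:[] C:[] D:[]
After 3 (send(from=C, to=B, msg='stop')): A:[] B:[stop] C:[] D:[]
After 4 (send(from=C, to=A, msg='tick')): A:[tick] B:[stop] C:[] D:[]
After 5 (send(from=C, to=A, msg='err')): A:[tick,err] B:[stop] C:[] D:[]
After 6 (send(from=D, to=B, msg='pong')): A:[tick,err] B:[stop,pong] C:[] D:[]
After 7 (send(from=B, to=D, msg='data')): A:[tick,err] B:[stop,pong] C:[] D:[data]
After 8 (send(from=C, to=D, msg='hello')): A:[tick,err] B:[stop,pong] C:[] D:[data,hello]
After 9 (process(A)): A:[err] B:[stop,pong] C:[] D:[data,hello]
After 10 (send(from=C, to=B, msg='resp')): A:[err] B:[stop,pong,resp] C:[] D:[data,hello]

Answer: data,hello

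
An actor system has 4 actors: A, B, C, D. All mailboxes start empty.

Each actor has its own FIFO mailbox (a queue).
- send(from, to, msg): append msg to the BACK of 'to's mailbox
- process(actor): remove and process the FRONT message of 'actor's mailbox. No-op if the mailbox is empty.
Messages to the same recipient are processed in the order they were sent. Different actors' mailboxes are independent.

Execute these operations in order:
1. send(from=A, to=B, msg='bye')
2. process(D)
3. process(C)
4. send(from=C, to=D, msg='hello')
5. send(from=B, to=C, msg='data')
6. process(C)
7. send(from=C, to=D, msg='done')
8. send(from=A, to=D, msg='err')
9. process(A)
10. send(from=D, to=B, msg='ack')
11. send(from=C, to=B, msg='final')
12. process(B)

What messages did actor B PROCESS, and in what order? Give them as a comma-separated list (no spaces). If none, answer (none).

Answer: bye

Derivation:
After 1 (send(from=A, to=B, msg='bye')): A:[] B:[bye] C:[] D:[]
After 2 (process(D)): A:[] B:[bye] C:[] D:[]
After 3 (process(C)): A:[] B:[bye] C:[] D:[]
After 4 (send(from=C, to=D, msg='hello')): A:[] B:[bye] C:[] D:[hello]
After 5 (send(from=B, to=C, msg='data')): A:[] B:[bye] C:[data] D:[hello]
After 6 (process(C)): A:[] B:[bye] C:[] D:[hello]
After 7 (send(from=C, to=D, msg='done')): A:[] B:[bye] C:[] D:[hello,done]
After 8 (send(from=A, to=D, msg='err')): A:[] B:[bye] C:[] D:[hello,done,err]
After 9 (process(A)): A:[] B:[bye] C:[] D:[hello,done,err]
After 10 (send(from=D, to=B, msg='ack')): A:[] B:[bye,ack] C:[] D:[hello,done,err]
After 11 (send(from=C, to=B, msg='final')): A:[] B:[bye,ack,final] C:[] D:[hello,done,err]
After 12 (process(B)): A:[] B:[ack,final] C:[] D:[hello,done,err]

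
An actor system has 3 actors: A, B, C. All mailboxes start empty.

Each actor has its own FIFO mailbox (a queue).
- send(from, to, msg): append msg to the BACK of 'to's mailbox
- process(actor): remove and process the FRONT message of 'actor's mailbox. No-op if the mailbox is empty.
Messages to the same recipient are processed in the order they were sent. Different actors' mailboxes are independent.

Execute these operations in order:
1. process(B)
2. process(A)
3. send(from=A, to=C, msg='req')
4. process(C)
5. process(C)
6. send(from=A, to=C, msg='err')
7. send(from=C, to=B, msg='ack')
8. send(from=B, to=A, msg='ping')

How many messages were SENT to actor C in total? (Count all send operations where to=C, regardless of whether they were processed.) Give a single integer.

After 1 (process(B)): A:[] B:[] C:[]
After 2 (process(A)): A:[] B:[] C:[]
After 3 (send(from=A, to=C, msg='req')): A:[] B:[] C:[req]
After 4 (process(C)): A:[] B:[] C:[]
After 5 (process(C)): A:[] B:[] C:[]
After 6 (send(from=A, to=C, msg='err')): A:[] B:[] C:[err]
After 7 (send(from=C, to=B, msg='ack')): A:[] B:[ack] C:[err]
After 8 (send(from=B, to=A, msg='ping')): A:[ping] B:[ack] C:[err]

Answer: 2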